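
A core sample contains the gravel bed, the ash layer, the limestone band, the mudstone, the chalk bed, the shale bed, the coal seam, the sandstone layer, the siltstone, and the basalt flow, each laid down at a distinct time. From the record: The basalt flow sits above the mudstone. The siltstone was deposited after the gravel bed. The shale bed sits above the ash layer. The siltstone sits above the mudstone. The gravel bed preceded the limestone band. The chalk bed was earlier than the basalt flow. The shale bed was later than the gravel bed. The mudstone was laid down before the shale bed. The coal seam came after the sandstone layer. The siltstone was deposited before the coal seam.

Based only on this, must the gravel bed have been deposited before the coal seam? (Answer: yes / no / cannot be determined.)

Chain the constraints: the gravel bed → the siltstone → the coal seam. Each link is directly stated, so the gravel bed comes before the coal seam.

yes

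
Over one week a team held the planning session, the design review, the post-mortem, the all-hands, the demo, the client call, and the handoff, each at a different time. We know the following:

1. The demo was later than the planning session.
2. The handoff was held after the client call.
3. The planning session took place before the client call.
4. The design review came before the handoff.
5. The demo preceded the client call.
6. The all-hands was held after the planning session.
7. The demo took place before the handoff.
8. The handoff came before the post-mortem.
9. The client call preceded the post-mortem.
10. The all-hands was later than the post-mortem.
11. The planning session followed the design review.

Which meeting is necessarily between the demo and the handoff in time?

Tracing the constraints gives the demo → the client call → the handoff, so the client call sits after the demo and before the handoff.
No other meeting is forced both after the demo and before the handoff.

the client call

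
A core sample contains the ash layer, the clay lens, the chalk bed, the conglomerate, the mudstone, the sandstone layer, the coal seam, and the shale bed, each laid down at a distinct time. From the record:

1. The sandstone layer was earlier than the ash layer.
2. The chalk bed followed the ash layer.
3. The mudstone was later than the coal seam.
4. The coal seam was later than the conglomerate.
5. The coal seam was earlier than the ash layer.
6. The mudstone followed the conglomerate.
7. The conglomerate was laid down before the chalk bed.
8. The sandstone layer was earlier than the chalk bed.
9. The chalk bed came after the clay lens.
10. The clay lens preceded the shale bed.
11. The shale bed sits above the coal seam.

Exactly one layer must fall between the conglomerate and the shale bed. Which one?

Tracing the constraints gives the conglomerate → the coal seam → the shale bed, so the coal seam sits after the conglomerate and before the shale bed.
No other layer is forced both after the conglomerate and before the shale bed.

the coal seam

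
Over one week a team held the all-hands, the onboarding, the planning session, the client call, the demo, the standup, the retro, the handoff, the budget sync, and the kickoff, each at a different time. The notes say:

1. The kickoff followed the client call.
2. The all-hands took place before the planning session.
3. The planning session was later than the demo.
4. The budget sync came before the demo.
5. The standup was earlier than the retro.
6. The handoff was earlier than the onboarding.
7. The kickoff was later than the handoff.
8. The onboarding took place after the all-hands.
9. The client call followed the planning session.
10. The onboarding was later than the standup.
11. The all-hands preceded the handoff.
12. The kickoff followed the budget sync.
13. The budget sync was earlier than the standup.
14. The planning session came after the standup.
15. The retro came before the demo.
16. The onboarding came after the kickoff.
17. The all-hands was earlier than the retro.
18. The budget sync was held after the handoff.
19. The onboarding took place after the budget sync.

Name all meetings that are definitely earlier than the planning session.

the all-hands, the budget sync, the demo, the handoff, the retro, the standup

Directly stated before the planning session: the all-hands, the demo, and the standup.
The budget sync reaches the planning session via the budget sync → the standup → the planning session.
The handoff reaches the planning session via the handoff → the budget sync → the standup → the planning session.
The retro reaches the planning session via the retro → the demo → the planning session.
No chain forces the kickoff (or any of the others) ahead of the planning session.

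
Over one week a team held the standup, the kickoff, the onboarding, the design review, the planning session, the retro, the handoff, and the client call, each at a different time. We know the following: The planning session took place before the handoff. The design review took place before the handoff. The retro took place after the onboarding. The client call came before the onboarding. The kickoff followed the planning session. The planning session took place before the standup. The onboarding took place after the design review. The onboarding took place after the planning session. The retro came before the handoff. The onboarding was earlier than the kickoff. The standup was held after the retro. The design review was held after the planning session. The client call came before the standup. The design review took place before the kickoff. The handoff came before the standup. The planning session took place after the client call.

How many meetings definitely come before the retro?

4

Directly stated before the retro: the onboarding.
The client call reaches the retro via the client call → the onboarding → the retro.
The design review reaches the retro via the design review → the onboarding → the retro.
The planning session reaches the retro via the planning session → the onboarding → the retro.
No chain forces the handoff (or any of the others) ahead of the retro.
That's the client call, the design review, the onboarding, and the planning session — 4 in all.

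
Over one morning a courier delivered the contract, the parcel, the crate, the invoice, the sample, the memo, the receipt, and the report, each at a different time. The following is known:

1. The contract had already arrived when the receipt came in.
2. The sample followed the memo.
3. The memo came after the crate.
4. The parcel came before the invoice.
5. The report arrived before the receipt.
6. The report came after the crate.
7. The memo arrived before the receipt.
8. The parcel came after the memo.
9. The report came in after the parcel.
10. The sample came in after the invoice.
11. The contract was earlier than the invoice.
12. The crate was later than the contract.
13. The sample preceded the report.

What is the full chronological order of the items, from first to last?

the contract, the crate, the memo, the parcel, the invoice, the sample, the report, the receipt

The constraints fix every adjacent pair, so only one ordering works:
the contract → the crate → the memo → the parcel → the invoice → the sample → the report → the receipt.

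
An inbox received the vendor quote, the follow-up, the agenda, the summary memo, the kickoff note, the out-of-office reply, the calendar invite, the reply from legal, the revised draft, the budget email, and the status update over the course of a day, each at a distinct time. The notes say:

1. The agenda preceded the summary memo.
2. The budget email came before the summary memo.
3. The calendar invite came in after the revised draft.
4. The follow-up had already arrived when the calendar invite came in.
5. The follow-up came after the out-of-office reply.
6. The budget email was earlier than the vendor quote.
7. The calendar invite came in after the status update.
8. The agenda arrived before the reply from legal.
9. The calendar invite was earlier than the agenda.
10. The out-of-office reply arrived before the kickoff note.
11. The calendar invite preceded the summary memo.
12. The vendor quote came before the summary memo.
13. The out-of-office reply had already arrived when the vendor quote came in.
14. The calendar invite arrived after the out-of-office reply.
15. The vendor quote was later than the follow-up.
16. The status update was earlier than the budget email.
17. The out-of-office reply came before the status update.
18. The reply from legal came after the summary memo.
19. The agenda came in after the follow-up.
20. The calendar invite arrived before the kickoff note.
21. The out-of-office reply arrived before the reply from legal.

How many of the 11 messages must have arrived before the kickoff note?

Directly stated before the kickoff note: the calendar invite and the out-of-office reply.
The follow-up reaches the kickoff note via the follow-up → the calendar invite → the kickoff note.
The revised draft reaches the kickoff note via the revised draft → the calendar invite → the kickoff note.
The status update reaches the kickoff note via the status update → the calendar invite → the kickoff note.
No chain forces the summary memo (or any of the others) ahead of the kickoff note.
That's the calendar invite, the follow-up, the out-of-office reply, the revised draft, and the status update — 5 in all.

5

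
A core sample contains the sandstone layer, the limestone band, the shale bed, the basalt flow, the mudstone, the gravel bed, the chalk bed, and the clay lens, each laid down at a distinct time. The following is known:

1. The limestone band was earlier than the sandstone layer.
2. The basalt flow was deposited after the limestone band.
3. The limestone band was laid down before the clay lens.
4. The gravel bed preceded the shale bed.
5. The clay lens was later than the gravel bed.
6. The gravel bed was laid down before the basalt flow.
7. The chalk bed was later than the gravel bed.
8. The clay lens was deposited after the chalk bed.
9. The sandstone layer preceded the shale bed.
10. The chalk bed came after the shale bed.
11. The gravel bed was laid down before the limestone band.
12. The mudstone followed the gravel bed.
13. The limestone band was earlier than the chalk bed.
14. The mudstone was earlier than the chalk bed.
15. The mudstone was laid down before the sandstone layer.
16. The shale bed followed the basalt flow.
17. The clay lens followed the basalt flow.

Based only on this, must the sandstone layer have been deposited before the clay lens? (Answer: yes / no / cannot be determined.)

Chain the constraints: the sandstone layer → the shale bed → the chalk bed → the clay lens. Each link is directly stated, so the sandstone layer comes before the clay lens.

yes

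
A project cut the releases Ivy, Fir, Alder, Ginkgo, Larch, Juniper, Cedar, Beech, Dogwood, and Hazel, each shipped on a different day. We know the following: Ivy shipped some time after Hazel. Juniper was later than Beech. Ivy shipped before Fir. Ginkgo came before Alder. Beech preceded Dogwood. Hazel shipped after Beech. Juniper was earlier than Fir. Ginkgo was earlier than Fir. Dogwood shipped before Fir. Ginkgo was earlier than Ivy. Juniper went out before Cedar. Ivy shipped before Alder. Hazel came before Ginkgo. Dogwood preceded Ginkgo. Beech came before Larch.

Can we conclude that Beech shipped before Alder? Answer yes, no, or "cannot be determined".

Chain the constraints: Beech → Dogwood → Ginkgo → Alder. Each link is directly stated, so Beech comes before Alder.

yes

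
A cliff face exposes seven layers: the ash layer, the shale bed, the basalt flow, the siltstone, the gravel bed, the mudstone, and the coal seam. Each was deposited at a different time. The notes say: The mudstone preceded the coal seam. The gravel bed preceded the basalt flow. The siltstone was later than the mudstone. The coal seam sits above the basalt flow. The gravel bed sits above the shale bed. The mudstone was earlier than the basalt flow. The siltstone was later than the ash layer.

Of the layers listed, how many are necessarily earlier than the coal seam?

Directly stated before the coal seam: the basalt flow and the mudstone.
The gravel bed reaches the coal seam via the gravel bed → the basalt flow → the coal seam.
The shale bed reaches the coal seam via the shale bed → the gravel bed → the basalt flow → the coal seam.
That's the basalt flow, the gravel bed, the mudstone, and the shale bed — 4 in all.

4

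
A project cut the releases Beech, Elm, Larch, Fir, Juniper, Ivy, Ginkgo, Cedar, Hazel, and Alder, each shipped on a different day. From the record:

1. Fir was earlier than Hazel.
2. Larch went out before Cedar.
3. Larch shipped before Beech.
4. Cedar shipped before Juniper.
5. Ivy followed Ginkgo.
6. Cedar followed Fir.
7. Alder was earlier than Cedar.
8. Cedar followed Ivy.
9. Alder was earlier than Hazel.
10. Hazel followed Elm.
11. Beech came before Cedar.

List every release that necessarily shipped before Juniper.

Directly stated before Juniper: Cedar.
Alder reaches Juniper via Alder → Cedar → Juniper.
Beech reaches Juniper via Beech → Cedar → Juniper.
Fir reaches Juniper via Fir → Cedar → Juniper.
Likewise Ginkgo, Ivy, and Larch each reach Juniper by chaining the stated constraints.
No chain forces Elm (or any of the others) ahead of Juniper.

Alder, Beech, Cedar, Fir, Ginkgo, Ivy, Larch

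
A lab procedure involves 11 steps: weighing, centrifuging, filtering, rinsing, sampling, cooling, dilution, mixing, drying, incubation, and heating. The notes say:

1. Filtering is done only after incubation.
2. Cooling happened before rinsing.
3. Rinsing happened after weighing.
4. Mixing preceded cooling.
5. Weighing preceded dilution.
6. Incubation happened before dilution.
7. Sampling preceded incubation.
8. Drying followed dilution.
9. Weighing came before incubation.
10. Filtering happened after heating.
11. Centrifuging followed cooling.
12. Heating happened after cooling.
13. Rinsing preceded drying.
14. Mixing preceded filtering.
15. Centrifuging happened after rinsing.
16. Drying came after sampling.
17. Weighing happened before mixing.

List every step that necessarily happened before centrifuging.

Directly stated before centrifuging: cooling and rinsing.
Mixing reaches centrifuging via mixing → cooling → centrifuging.
Weighing reaches centrifuging via weighing → rinsing → centrifuging.
No chain forces filtering (or any of the others) ahead of centrifuging.

cooling, mixing, rinsing, weighing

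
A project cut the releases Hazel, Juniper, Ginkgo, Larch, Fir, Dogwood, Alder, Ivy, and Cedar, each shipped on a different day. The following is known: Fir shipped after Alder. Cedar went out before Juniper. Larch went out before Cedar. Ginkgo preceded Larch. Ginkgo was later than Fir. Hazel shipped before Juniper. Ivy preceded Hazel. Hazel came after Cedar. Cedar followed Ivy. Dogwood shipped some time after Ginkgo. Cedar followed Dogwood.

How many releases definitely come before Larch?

3

Directly stated before Larch: Ginkgo.
Alder reaches Larch via Alder → Fir → Ginkgo → Larch.
Fir reaches Larch via Fir → Ginkgo → Larch.
No chain forces Juniper (or any of the others) ahead of Larch.
That's Alder, Fir, and Ginkgo — 3 in all.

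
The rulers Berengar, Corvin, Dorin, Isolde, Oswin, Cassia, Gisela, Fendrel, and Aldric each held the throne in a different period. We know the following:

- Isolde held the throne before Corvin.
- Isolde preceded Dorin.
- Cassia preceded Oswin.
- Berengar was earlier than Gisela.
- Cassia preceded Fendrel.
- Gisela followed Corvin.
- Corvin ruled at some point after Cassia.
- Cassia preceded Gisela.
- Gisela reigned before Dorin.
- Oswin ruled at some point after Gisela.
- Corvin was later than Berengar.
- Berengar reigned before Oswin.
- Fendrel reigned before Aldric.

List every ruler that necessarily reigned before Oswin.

Directly stated before Oswin: Berengar, Cassia, and Gisela.
Corvin reaches Oswin via Corvin → Gisela → Oswin.
Isolde reaches Oswin via Isolde → Corvin → Gisela → Oswin.
No chain forces Dorin (or any of the others) ahead of Oswin.

Berengar, Cassia, Corvin, Gisela, Isolde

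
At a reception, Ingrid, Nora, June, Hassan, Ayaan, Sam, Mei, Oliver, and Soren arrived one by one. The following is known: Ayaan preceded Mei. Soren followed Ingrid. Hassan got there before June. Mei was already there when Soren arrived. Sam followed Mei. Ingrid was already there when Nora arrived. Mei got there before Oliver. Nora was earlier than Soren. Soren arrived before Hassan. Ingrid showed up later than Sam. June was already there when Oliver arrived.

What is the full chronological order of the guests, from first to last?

Ayaan, Mei, Sam, Ingrid, Nora, Soren, Hassan, June, Oliver

The constraints fix every adjacent pair, so only one ordering works:
Ayaan → Mei → Sam → Ingrid → Nora → Soren → Hassan → June → Oliver.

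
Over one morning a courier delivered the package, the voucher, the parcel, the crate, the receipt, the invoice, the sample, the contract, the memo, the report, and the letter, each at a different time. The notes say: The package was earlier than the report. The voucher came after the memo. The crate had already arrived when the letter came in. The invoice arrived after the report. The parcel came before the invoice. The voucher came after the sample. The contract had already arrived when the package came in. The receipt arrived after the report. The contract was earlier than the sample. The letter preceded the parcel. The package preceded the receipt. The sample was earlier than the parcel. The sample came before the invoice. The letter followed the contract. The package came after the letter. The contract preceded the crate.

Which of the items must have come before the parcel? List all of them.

the contract, the crate, the letter, the sample

Directly stated before the parcel: the letter and the sample.
The contract reaches the parcel via the contract → the sample → the parcel.
The crate reaches the parcel via the crate → the letter → the parcel.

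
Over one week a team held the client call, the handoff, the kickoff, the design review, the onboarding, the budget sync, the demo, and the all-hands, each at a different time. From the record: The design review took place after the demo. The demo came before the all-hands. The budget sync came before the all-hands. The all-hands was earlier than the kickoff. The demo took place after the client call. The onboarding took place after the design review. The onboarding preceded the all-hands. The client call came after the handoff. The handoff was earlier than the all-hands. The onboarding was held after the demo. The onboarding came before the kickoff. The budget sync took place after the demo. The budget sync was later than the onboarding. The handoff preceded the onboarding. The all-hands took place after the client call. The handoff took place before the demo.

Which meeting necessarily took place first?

The handoff has a chain of constraints placing it before every other meeting, so the handoff must be first.

the handoff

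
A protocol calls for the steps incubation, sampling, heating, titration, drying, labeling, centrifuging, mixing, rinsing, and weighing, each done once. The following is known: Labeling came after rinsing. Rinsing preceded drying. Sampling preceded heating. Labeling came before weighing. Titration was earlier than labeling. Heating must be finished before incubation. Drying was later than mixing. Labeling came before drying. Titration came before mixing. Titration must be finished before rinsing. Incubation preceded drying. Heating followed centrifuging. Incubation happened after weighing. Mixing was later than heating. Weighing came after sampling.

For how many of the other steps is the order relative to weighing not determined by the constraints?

3

Forced before weighing: labeling, rinsing, sampling, and titration; forced after weighing: drying and incubation.
That leaves centrifuging, heating, and mixing with no forced order relative to weighing — 3.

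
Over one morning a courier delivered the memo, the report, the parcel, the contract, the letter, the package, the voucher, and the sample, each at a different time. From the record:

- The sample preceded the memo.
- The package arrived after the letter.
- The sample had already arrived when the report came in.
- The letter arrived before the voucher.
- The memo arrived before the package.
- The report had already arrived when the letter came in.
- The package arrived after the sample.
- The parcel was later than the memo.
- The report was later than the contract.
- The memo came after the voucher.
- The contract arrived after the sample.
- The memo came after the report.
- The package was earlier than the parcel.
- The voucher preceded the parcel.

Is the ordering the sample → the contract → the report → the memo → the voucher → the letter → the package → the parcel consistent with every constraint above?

no

The constraints require the voucher before the memo, but in the proposed sequence the memo appears ahead of the voucher. That one violation is enough.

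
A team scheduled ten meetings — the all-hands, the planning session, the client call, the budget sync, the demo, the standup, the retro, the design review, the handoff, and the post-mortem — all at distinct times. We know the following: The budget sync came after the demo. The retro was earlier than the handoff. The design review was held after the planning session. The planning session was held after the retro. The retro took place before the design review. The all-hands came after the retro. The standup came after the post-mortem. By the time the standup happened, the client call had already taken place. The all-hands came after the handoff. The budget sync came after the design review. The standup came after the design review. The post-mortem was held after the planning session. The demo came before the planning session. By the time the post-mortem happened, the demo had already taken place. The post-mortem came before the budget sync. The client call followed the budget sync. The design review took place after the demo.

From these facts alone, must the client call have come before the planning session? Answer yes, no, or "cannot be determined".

Tracing the constraints gives the planning session → the design review → the budget sync → the client call, so the planning session must come before the client call.
That means the client call cannot be before the planning session.

no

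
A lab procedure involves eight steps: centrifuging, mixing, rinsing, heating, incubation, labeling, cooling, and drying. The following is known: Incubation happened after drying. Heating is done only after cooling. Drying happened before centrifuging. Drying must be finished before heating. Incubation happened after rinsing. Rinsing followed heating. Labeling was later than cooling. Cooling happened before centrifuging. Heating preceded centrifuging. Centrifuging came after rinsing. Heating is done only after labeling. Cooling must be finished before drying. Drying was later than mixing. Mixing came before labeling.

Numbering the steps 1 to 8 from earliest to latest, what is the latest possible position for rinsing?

Rinsing must come before centrifuging and incubation — 2 steps forced after it.
Everything else can be placed before rinsing in some valid order, so rinsing can sit as late as position 8 − 2 = 6.

6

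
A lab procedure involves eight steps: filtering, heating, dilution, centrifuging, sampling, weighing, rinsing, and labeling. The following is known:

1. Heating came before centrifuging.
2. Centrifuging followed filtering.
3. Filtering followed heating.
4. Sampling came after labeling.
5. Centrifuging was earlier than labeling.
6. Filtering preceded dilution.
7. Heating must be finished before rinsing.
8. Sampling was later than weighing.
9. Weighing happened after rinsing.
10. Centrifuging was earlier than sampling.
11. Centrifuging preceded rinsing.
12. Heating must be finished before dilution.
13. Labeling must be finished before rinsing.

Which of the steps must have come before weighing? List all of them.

centrifuging, filtering, heating, labeling, rinsing

Directly stated before weighing: rinsing.
Centrifuging reaches weighing via centrifuging → rinsing → weighing.
Filtering reaches weighing via filtering → centrifuging → rinsing → weighing.
Heating reaches weighing via heating → rinsing → weighing.
Likewise labeling reaches weighing by chaining the stated constraints.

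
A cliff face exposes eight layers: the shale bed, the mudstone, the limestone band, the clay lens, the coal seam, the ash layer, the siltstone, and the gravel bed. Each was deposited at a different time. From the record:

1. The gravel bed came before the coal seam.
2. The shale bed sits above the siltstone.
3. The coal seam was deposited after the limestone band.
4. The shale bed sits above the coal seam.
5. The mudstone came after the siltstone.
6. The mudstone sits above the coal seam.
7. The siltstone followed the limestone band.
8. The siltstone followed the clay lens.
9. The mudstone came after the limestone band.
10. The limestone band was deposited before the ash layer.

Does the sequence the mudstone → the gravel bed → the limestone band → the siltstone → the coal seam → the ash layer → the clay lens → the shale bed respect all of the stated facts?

no

The constraints require the siltstone before the mudstone, but in the proposed sequence the mudstone appears ahead of the siltstone. That one violation is enough.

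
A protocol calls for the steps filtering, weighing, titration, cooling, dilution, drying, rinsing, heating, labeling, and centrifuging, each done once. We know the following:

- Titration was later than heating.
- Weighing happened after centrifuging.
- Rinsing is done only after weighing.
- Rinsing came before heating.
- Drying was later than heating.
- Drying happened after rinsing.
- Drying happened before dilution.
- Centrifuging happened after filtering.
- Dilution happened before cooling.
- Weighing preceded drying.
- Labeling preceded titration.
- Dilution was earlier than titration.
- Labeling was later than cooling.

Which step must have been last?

titration

Every other step has a chain of constraints placing it before titration, so titration is last.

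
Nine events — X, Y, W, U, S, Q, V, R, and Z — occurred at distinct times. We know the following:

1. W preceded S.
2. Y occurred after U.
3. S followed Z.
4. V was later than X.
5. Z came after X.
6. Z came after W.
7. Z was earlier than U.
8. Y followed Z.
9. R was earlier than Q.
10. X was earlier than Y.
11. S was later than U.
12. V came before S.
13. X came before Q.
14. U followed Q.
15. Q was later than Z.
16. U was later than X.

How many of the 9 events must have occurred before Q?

Directly stated before Q: R, X, and Z.
W reaches Q via W → Z → Q.
No chain forces Y (or any of the others) ahead of Q.
That's R, W, X, and Z — 4 in all.

4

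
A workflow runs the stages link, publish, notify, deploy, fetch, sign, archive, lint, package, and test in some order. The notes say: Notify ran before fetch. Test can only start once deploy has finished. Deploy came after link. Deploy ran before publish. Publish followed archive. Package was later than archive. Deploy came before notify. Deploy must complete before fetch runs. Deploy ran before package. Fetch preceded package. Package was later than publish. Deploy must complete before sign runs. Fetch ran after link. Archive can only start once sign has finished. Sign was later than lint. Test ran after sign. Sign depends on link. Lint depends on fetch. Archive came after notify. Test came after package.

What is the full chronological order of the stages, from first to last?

link, deploy, notify, fetch, lint, sign, archive, publish, package, test

The constraints fix every adjacent pair, so only one ordering works:
link → deploy → notify → fetch → lint → sign → archive → publish → package → test.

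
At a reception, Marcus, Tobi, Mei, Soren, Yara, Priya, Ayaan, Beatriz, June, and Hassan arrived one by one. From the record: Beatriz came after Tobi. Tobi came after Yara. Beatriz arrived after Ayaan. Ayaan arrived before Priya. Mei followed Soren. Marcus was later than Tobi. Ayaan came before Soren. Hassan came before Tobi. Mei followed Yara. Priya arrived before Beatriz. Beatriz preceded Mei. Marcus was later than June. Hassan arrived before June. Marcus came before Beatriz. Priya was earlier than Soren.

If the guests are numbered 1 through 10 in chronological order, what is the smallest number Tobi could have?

3

Hassan and Yara must both come before Tobi — 2 forced predecessors.
Nothing else is forced ahead of Tobi, so their earliest slot is position 2 + 1 = 3.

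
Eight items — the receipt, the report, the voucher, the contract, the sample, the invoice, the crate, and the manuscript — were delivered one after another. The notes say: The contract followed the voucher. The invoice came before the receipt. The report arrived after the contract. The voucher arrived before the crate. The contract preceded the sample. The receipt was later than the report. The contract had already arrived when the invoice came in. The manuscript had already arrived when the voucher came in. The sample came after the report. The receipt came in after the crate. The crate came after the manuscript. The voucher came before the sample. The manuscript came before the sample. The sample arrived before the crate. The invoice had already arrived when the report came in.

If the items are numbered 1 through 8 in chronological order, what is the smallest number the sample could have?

6

The contract, the invoice, the manuscript, the report, and the voucher must all come before the sample — 5 forced predecessors.
Nothing else is forced ahead of the sample, so its earliest slot is position 5 + 1 = 6.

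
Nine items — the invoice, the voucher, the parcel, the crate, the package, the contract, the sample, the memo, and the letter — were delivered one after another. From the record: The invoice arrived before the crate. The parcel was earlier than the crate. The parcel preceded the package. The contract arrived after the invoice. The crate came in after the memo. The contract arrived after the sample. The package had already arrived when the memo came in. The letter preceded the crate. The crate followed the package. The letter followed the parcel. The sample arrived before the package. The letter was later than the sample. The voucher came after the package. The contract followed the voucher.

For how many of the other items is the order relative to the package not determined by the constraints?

Forced before the package: the parcel and the sample; forced after the package: the contract, the crate, the memo, and the voucher.
That leaves the invoice and the letter with no forced order relative to the package — 2.

2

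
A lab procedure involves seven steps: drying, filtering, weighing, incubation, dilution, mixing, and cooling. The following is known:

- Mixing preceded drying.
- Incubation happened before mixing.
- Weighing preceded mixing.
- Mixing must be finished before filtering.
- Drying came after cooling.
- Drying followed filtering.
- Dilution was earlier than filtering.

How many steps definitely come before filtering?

Directly stated before filtering: dilution and mixing.
Incubation reaches filtering via incubation → mixing → filtering.
Weighing reaches filtering via weighing → mixing → filtering.
No chain forces drying (or any of the others) ahead of filtering.
That's dilution, incubation, mixing, and weighing — 4 in all.

4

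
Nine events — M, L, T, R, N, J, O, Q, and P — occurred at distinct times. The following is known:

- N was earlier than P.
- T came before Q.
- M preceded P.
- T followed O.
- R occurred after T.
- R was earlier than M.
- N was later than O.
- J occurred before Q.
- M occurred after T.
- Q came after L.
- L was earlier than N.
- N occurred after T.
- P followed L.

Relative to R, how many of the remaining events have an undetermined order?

Forced before R: O and T; forced after R: M and P.
That leaves J, L, N, and Q with no forced order relative to R — 4.

4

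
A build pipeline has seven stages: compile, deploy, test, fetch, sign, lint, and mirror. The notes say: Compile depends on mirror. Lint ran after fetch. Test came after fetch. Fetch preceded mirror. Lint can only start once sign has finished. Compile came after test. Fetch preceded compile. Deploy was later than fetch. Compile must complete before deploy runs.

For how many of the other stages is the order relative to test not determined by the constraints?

3

Forced before test: fetch; forced after test: compile and deploy.
That leaves lint, mirror, and sign with no forced order relative to test — 3.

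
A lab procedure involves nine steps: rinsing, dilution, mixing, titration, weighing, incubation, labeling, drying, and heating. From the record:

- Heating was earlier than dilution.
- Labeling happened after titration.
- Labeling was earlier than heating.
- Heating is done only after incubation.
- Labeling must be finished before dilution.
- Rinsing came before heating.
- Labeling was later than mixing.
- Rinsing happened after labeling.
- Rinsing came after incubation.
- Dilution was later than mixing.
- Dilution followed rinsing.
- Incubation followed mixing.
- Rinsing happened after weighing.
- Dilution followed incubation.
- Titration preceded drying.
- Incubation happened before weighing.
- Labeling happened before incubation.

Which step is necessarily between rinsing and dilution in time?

heating

Tracing the constraints gives rinsing → heating → dilution, so heating sits after rinsing and before dilution.
No other step is forced both after rinsing and before dilution.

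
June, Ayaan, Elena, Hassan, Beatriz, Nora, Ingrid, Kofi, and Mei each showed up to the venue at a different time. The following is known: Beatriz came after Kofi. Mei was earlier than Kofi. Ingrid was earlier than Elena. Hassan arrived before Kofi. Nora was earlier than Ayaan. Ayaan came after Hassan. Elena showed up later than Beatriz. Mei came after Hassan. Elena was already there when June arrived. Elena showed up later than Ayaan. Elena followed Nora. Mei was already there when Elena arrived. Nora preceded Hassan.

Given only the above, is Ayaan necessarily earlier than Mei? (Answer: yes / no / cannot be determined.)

No chain of stated constraints runs from Ayaan to Mei, and none runs from Mei to Ayaan either.
So the relative order of Ayaan and Mei is not fixed by the given facts.

cannot be determined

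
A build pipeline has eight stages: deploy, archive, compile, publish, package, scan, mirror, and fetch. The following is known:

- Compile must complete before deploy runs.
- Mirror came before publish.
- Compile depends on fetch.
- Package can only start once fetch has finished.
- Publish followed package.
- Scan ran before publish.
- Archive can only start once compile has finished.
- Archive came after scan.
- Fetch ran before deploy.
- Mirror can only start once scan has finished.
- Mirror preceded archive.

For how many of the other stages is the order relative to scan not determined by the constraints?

Forced after scan: archive, mirror, and publish.
That leaves compile, deploy, fetch, and package with no forced order relative to scan — 4.

4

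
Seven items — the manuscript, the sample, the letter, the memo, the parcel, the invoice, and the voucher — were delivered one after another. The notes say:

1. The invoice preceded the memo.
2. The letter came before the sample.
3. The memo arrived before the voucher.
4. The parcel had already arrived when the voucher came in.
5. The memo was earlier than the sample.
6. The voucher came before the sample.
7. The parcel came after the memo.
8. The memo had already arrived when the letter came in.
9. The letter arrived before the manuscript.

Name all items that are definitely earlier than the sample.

Directly stated before the sample: the letter, the memo, and the voucher.
The invoice reaches the sample via the invoice → the memo → the sample.
The parcel reaches the sample via the parcel → the voucher → the sample.
No chain forces the manuscript ahead of the sample.

the invoice, the letter, the memo, the parcel, the voucher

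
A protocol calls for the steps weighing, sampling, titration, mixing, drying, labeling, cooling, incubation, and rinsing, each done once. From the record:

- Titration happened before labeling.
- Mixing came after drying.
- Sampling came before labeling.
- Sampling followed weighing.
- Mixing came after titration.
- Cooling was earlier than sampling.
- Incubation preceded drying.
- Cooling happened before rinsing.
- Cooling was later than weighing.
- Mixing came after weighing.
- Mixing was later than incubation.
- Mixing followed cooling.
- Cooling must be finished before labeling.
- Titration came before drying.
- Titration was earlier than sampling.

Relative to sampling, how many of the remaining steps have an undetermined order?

Forced before sampling: cooling, titration, and weighing; forced after sampling: labeling.
That leaves drying, incubation, mixing, and rinsing with no forced order relative to sampling — 4.

4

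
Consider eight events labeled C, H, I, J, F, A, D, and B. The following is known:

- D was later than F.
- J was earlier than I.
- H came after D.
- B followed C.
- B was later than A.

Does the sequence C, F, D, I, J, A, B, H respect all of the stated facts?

The constraints require J before I, but in the proposed sequence I appears ahead of J. That one violation is enough.

no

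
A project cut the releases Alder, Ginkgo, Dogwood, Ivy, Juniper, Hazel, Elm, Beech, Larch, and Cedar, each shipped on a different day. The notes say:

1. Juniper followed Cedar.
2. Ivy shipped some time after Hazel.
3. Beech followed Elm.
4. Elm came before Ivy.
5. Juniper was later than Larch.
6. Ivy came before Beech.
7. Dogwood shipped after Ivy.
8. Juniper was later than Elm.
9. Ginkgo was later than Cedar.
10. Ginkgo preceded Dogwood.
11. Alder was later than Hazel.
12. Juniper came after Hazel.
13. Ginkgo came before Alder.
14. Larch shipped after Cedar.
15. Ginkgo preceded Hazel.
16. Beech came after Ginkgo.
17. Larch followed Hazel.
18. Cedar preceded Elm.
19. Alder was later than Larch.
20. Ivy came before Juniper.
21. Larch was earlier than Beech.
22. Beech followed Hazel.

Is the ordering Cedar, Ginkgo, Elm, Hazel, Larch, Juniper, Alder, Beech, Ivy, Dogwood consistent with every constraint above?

no

The constraints require Ivy before Beech, but in the proposed sequence Beech appears ahead of Ivy. That one violation is enough.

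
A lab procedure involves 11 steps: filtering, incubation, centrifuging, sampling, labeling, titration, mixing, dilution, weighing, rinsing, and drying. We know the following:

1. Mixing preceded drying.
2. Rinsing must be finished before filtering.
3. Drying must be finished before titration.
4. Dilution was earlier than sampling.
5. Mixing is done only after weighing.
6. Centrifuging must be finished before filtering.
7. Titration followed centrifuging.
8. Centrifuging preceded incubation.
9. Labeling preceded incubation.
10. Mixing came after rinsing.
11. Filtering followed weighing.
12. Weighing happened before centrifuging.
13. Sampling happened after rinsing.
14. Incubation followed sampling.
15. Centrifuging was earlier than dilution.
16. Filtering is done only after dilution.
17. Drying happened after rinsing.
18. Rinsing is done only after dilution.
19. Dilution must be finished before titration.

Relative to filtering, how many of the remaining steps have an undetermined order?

Forced before filtering: centrifuging, dilution, rinsing, and weighing.
That leaves drying, incubation, labeling, mixing, sampling, and titration with no forced order relative to filtering — 6.

6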